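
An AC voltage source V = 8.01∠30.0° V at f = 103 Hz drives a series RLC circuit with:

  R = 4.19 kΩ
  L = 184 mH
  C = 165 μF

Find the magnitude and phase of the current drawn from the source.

Step 1 — Angular frequency: ω = 2π·f = 2π·103 = 647.2 rad/s.
Step 2 — Component impedances:
  R: Z = R = 4190 Ω
  L: Z = jωL = j·647.2·0.184 = 0 + j119.1 Ω
  C: Z = 1/(jωC) = -j/(ω·C) = 0 - j9.365 Ω
Step 3 — Series combination: Z_total = R + L + C = 4190 + j109.7 Ω = 4191∠1.5° Ω.
Step 4 — Source phasor: V = 8.01∠30.0° V = 6.937 + j4.005 V.
Step 5 — Ohm's law: I = V / Z_total = (6.937 + j4.005) / (4190 + j109.7) = 0.001679 + j0.0009119 A.
Step 6 — Convert to polar: |I| = 0.001911 A, ∠I = 28.5°.

I = 0.001911∠28.5° A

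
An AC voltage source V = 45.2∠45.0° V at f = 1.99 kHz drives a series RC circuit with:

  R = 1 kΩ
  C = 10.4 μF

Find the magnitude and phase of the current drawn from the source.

Step 1 — Angular frequency: ω = 2π·f = 2π·1990 = 1.25e+04 rad/s.
Step 2 — Component impedances:
  R: Z = R = 1000 Ω
  C: Z = 1/(jωC) = -j/(ω·C) = 0 - j7.69 Ω
Step 3 — Series combination: Z_total = R + C = 1000 - j7.69 Ω = 1000∠-0.4° Ω.
Step 4 — Source phasor: V = 45.2∠45.0° V = 31.96 + j31.96 V.
Step 5 — Ohm's law: I = V / Z_total = (31.96 + j31.96) / (1000 - j7.69) = 0.03171 + j0.03221 A.
Step 6 — Convert to polar: |I| = 0.0452 A, ∠I = 45.4°.

I = 0.0452∠45.4° A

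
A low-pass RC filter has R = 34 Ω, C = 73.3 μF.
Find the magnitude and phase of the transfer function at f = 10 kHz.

Step 1 — Angular frequency: ω = 2π·1e+04 = 6.283e+04 rad/s.
Step 2 — Transfer function: H(jω) = 1/(1 + jωRC).
Step 3 — Denominator: 1 + jωRC = 1 + j·6.283e+04·34·7.33e-05 = 1 + j156.6.
Step 4 — H = 4.078e-05 - j0.006386.
Step 5 — Magnitude: |H| = 0.006386 (-43.9 dB); phase: φ = -89.6°.

|H| = 0.006386 (-43.9 dB), φ = -89.6°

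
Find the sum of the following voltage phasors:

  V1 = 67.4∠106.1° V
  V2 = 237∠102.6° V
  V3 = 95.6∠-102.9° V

Step 1 — Convert each phasor to rectangular form:
  V1 = 67.4·(cos(106.1°) + j·sin(106.1°)) = -18.69 + j64.76 V
  V2 = 237·(cos(102.6°) + j·sin(102.6°)) = -51.7 + j231.3 V
  V3 = 95.6·(cos(-102.9°) + j·sin(-102.9°)) = -21.34 - j93.19 V
Step 2 — Sum components: V_total = -91.73 + j202.9 V.
Step 3 — Convert to polar: |V_total| = 222.6 V, ∠V_total = 114.3°.

V_total = 222.6∠114.3° V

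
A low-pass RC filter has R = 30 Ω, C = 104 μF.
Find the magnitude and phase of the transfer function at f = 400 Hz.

Step 1 — Angular frequency: ω = 2π·400 = 2513 rad/s.
Step 2 — Transfer function: H(jω) = 1/(1 + jωRC).
Step 3 — Denominator: 1 + jωRC = 1 + j·2513·30·0.000104 = 1 + j7.841.
Step 4 — H = 0.016 - j0.1255.
Step 5 — Magnitude: |H| = 0.1265 (-18.0 dB); phase: φ = -82.7°.

|H| = 0.1265 (-18.0 dB), φ = -82.7°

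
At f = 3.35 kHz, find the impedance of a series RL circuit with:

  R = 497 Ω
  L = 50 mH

Step 1 — Angular frequency: ω = 2π·f = 2π·3350 = 2.105e+04 rad/s.
Step 2 — Component impedances:
  R: Z = R = 497 Ω
  L: Z = jωL = j·2.105e+04·0.05 = 0 + j1052 Ω
Step 3 — Series combination: Z_total = R + L = 497 + j1052 Ω = 1164∠64.7° Ω.

Z = 497 + j1052 Ω = 1164∠64.7° Ω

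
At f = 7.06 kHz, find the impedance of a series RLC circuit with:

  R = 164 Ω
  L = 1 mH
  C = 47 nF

Step 1 — Angular frequency: ω = 2π·f = 2π·7060 = 4.436e+04 rad/s.
Step 2 — Component impedances:
  R: Z = R = 164 Ω
  L: Z = jωL = j·4.436e+04·0.001 = 0 + j44.36 Ω
  C: Z = 1/(jωC) = -j/(ω·C) = 0 - j479.6 Ω
Step 3 — Series combination: Z_total = R + L + C = 164 - j435.3 Ω = 465.2∠-69.4° Ω.

Z = 164 - j435.3 Ω = 465.2∠-69.4° Ω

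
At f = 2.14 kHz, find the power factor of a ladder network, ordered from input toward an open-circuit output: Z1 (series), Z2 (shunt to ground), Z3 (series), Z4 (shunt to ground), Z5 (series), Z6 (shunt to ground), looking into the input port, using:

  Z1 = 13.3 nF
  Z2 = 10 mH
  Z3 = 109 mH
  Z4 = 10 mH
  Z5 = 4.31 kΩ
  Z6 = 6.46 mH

Step 1 — Angular frequency: ω = 2π·f = 2π·2140 = 1.345e+04 rad/s.
Step 2 — Component impedances:
  Z1: Z = 1/(jωC) = -j/(ω·C) = 0 - j5592 Ω
  Z2: Z = jωL = j·1.345e+04·0.01 = 0 + j134.5 Ω
  Z3: Z = jωL = j·1.345e+04·0.109 = 0 + j1466 Ω
  Z4: Z = jωL = j·1.345e+04·0.01 = 0 + j134.5 Ω
  Z5: Z = R = 4310 Ω
  Z6: Z = jωL = j·1.345e+04·0.00646 = 0 + j86.86 Ω
Step 3 — Ladder network (open output): work backward from the far end, alternating series and parallel combinations. Z_in = 0.02515 - j5468 Ω = 5468∠-90.0° Ω.
Step 4 — Power factor: PF = cos(φ) = Re(Z)/|Z| = 0.02515/5468 = 4.599e-06.
Step 5 — Type: Im(Z) = -5468 ⇒ leading (phase φ = -90.0°).

PF = 4.599e-06 (leading, φ = -90.0°)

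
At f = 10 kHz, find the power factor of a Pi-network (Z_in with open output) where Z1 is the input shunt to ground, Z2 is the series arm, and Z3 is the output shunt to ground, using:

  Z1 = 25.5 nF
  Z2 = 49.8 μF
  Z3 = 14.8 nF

Step 1 — Angular frequency: ω = 2π·f = 2π·1e+04 = 6.283e+04 rad/s.
Step 2 — Component impedances:
  Z1: Z = 1/(jωC) = -j/(ω·C) = 0 - j624.1 Ω
  Z2: Z = 1/(jωC) = -j/(ω·C) = 0 - j0.3196 Ω
  Z3: Z = 1/(jωC) = -j/(ω·C) = 0 - j1075 Ω
Step 3 — With open output, the series arm Z2 and the output shunt Z3 appear in series to ground: Z2 + Z3 = 0 - j1076 Ω.
Step 4 — Parallel with input shunt Z1: Z_in = Z1 || (Z2 + Z3) = 0 - j395 Ω = 395∠-90.0° Ω.
Step 5 — Power factor: PF = cos(φ) = Re(Z)/|Z| = 0/395 = 0.
Step 6 — Type: Im(Z) = -395 ⇒ leading (phase φ = -90.0°).

PF = 0 (leading, φ = -90.0°)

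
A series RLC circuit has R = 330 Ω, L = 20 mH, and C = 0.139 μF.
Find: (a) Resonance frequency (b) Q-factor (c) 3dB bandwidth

Step 1 — Resonance condition Im(Z)=0 gives ω₀ = 1/√(LC).
Step 2 — ω₀ = 1/√(0.02·1.39e-07) = 1.897e+04 rad/s.
Step 3 — f₀ = ω₀/(2π) = 3019 Hz.
Step 4 — Series Q: Q = ω₀L/R = 1.897e+04·0.02/330 = 1.149.
Step 5 — 3dB bandwidth: Δω = ω₀/Q = 1.65e+04 rad/s; BW = Δω/(2π) = 2626 Hz.

(a) f₀ = 3019 Hz  (b) Q = 1.149  (c) BW = 2626 Hz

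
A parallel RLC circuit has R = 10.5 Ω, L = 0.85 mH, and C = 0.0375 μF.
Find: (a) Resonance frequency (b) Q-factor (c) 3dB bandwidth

Step 1 — Resonance: ω₀ = 1/√(LC) = 1/√(0.00085·3.75e-08) = 1.771e+05 rad/s.
Step 2 — f₀ = ω₀/(2π) = 2.819e+04 Hz.
Step 3 — Parallel Q: Q = R/(ω₀L) = 10.5/(1.771e+05·0.00085) = 0.06974.
Step 4 — Bandwidth: Δω = ω₀/Q = 2.54e+06 rad/s; BW = Δω/(2π) = 4.042e+05 Hz.

(a) f₀ = 2.819e+04 Hz  (b) Q = 0.06974  (c) BW = 4.042e+05 Hz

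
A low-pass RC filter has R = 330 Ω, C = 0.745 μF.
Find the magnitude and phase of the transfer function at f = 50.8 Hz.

Step 1 — Angular frequency: ω = 2π·50.8 = 319.2 rad/s.
Step 2 — Transfer function: H(jω) = 1/(1 + jωRC).
Step 3 — Denominator: 1 + jωRC = 1 + j·319.2·330·7.45e-07 = 1 + j0.07847.
Step 4 — H = 0.9939 - j0.07799.
Step 5 — Magnitude: |H| = 0.9969 (-0.0 dB); phase: φ = -4.5°.

|H| = 0.9969 (-0.0 dB), φ = -4.5°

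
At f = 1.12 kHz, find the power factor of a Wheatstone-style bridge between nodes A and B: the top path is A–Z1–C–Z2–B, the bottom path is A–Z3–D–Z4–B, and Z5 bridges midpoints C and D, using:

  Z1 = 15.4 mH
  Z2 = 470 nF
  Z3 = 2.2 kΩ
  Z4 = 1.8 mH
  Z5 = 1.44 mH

Step 1 — Angular frequency: ω = 2π·f = 2π·1120 = 7037 rad/s.
Step 2 — Component impedances:
  Z1: Z = jωL = j·7037·0.0154 = 0 + j108.4 Ω
  Z2: Z = 1/(jωC) = -j/(ω·C) = 0 - j302.3 Ω
  Z3: Z = R = 2200 Ω
  Z4: Z = jωL = j·7037·0.0018 = 0 + j12.67 Ω
  Z5: Z = jωL = j·7037·0.00144 = 0 + j10.13 Ω
Step 3 — Bridge requires nodal analysis (the Z5 bridge couples midpoints C and D, so the two paths cannot be reduced to a simple series/parallel combination). Setting node B to ground and injecting 1 A at node A, the 3-node admittance system at A, C, D solves to V_A = Z_AB = 6.454 + j132.7 Ω = 132.8∠87.2° Ω.
Step 4 — Power factor: PF = cos(φ) = Re(Z)/|Z| = 6.454/132.84 = 0.04858.
Step 5 — Type: Im(Z) = 132.7 ⇒ lagging (phase φ = 87.2°).

PF = 0.04858 (lagging, φ = 87.2°)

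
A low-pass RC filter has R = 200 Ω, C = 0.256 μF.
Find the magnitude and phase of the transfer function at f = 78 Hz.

Step 1 — Angular frequency: ω = 2π·78 = 490.1 rad/s.
Step 2 — Transfer function: H(jω) = 1/(1 + jωRC).
Step 3 — Denominator: 1 + jωRC = 1 + j·490.1·200·2.56e-07 = 1 + j0.02509.
Step 4 — H = 0.9994 - j0.02508.
Step 5 — Magnitude: |H| = 0.9997 (-0.0 dB); phase: φ = -1.4°.

|H| = 0.9997 (-0.0 dB), φ = -1.4°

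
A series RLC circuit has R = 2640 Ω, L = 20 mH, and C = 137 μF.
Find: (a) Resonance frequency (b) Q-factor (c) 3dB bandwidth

Step 1 — Resonance condition Im(Z)=0 gives ω₀ = 1/√(LC).
Step 2 — ω₀ = 1/√(0.02·0.000137) = 604.1 rad/s.
Step 3 — f₀ = ω₀/(2π) = 96.15 Hz.
Step 4 — Series Q: Q = ω₀L/R = 604.1·0.02/2640 = 0.004577.
Step 5 — 3dB bandwidth: Δω = ω₀/Q = 1.32e+05 rad/s; BW = Δω/(2π) = 2.101e+04 Hz.

(a) f₀ = 96.15 Hz  (b) Q = 0.004577  (c) BW = 2.101e+04 Hz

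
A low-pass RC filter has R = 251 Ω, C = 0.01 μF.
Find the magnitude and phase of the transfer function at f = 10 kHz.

Step 1 — Angular frequency: ω = 2π·1e+04 = 6.283e+04 rad/s.
Step 2 — Transfer function: H(jω) = 1/(1 + jωRC).
Step 3 — Denominator: 1 + jωRC = 1 + j·6.283e+04·251·1e-08 = 1 + j0.1577.
Step 4 — H = 0.9757 - j0.1539.
Step 5 — Magnitude: |H| = 0.9878 (-0.1 dB); phase: φ = -9.0°.

|H| = 0.9878 (-0.1 dB), φ = -9.0°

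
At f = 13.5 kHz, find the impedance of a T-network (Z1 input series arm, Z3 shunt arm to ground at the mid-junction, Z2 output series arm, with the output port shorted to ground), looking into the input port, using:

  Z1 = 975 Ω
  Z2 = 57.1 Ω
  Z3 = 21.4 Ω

Step 1 — Angular frequency: ω = 2π·f = 2π·1.35e+04 = 8.482e+04 rad/s.
Step 2 — Component impedances:
  Z1: Z = R = 975 Ω
  Z2: Z = R = 57.1 Ω
  Z3: Z = R = 21.4 Ω
Step 3 — With the output port shorted to ground, the output series arm Z2 runs from the junction to ground; the shunt arm Z3 also runs from the junction to ground. They appear in parallel: Z3 || Z2 = 15.57 Ω.
Step 4 — Series with input arm Z1: Z_in = Z1 + (Z3 || Z2) = 990.6 Ω = 990.6∠0.0° Ω.

Z = 990.6 Ω = 990.6∠0.0° Ω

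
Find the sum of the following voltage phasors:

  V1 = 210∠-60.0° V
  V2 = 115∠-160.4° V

Step 1 — Convert each phasor to rectangular form:
  V1 = 210·(cos(-60.0°) + j·sin(-60.0°)) = 105 - j181.9 V
  V2 = 115·(cos(-160.4°) + j·sin(-160.4°)) = -108.3 - j38.58 V
Step 2 — Sum components: V_total = -3.337 - j220.4 V.
Step 3 — Convert to polar: |V_total| = 220.5 V, ∠V_total = -90.9°.

V_total = 220.5∠-90.9° V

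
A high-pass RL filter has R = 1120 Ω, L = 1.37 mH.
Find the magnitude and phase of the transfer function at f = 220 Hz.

Step 1 — Angular frequency: ω = 2π·220 = 1382 rad/s.
Step 2 — Transfer function: H(jω) = jωL/(R + jωL).
Step 3 — Numerator jωL = j·1.894; denominator R + jωL = 1120 + j1.894.
Step 4 — H = 2.859e-06 + j0.001691.
Step 5 — Magnitude: |H| = 0.001691 (-55.4 dB); phase: φ = 89.9°.

|H| = 0.001691 (-55.4 dB), φ = 89.9°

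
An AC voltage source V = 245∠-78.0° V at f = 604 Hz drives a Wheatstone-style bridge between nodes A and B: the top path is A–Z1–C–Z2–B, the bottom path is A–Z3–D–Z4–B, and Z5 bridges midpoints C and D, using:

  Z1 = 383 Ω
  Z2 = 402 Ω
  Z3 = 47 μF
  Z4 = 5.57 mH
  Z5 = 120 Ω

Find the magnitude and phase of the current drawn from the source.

Step 1 — Angular frequency: ω = 2π·f = 2π·604 = 3795 rad/s.
Step 2 — Component impedances:
  Z1: Z = R = 383 Ω
  Z2: Z = R = 402 Ω
  Z3: Z = 1/(jωC) = -j/(ω·C) = 0 - j5.606 Ω
  Z4: Z = jωL = j·3795·0.00557 = 0 + j21.14 Ω
  Z5: Z = R = 120 Ω
Step 3 — Bridge requires nodal analysis (the Z5 bridge couples midpoints C and D, so the two paths cannot be reduced to a simple series/parallel combination). Setting node B to ground and injecting 1 A at node A, the 3-node admittance system at A, C, D solves to V_A = Z_AB = 0.8557 + j15.5 Ω = 15.52∠86.8° Ω.
Step 4 — Source phasor: V = 245∠-78.0° V = 50.94 - j239.6 V.
Step 5 — Ohm's law: I = V / Z_total = (50.94 - j239.6) / (0.8557 + j15.5) = -15.24 - j4.128 A.
Step 6 — Convert to polar: |I| = 15.78 A, ∠I = -164.8°.

I = 15.78∠-164.8° A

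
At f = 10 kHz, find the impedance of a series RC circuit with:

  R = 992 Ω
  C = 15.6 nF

Step 1 — Angular frequency: ω = 2π·f = 2π·1e+04 = 6.283e+04 rad/s.
Step 2 — Component impedances:
  R: Z = R = 992 Ω
  C: Z = 1/(jωC) = -j/(ω·C) = 0 - j1020 Ω
Step 3 — Series combination: Z_total = R + C = 992 - j1020 Ω = 1423∠-45.8° Ω.

Z = 992 - j1020 Ω = 1423∠-45.8° Ω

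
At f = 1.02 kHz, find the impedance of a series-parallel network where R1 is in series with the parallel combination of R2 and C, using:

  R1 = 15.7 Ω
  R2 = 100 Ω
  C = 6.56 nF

Step 1 — Angular frequency: ω = 2π·f = 2π·1020 = 6409 rad/s.
Step 2 — Component impedances:
  R1: Z = R = 15.7 Ω
  R2: Z = R = 100 Ω
  C: Z = 1/(jωC) = -j/(ω·C) = 0 - j2.379e+04 Ω
Step 3 — Parallel branch: R2 || C = 1/(1/R2 + 1/C) = 100 - j0.4204 Ω.
Step 4 — Series with R1: Z_total = R1 + (R2 || C) = 115.7 - j0.4204 Ω = 115.7∠-0.2° Ω.

Z = 115.7 - j0.4204 Ω = 115.7∠-0.2° Ω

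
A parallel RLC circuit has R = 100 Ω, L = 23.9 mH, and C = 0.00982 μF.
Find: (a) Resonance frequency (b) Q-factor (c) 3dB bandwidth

Step 1 — Resonance: ω₀ = 1/√(LC) = 1/√(0.0239·9.82e-09) = 6.527e+04 rad/s.
Step 2 — f₀ = ω₀/(2π) = 1.039e+04 Hz.
Step 3 — Parallel Q: Q = R/(ω₀L) = 100/(6.527e+04·0.0239) = 0.0641.
Step 4 — Bandwidth: Δω = ω₀/Q = 1.018e+06 rad/s; BW = Δω/(2π) = 1.621e+05 Hz.

(a) f₀ = 1.039e+04 Hz  (b) Q = 0.0641  (c) BW = 1.621e+05 Hz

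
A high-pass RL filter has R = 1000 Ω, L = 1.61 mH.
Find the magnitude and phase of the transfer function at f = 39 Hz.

Step 1 — Angular frequency: ω = 2π·39 = 245 rad/s.
Step 2 — Transfer function: H(jω) = jωL/(R + jωL).
Step 3 — Numerator jωL = j·0.3945; denominator R + jωL = 1000 + j0.3945.
Step 4 — H = 1.556e-07 + j0.0003945.
Step 5 — Magnitude: |H| = 0.0003945 (-68.1 dB); phase: φ = 90.0°.

|H| = 0.0003945 (-68.1 dB), φ = 90.0°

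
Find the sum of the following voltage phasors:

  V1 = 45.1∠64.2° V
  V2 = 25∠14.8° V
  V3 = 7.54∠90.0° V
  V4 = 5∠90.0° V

Step 1 — Convert each phasor to rectangular form:
  V1 = 45.1·(cos(64.2°) + j·sin(64.2°)) = 19.63 + j40.6 V
  V2 = 25·(cos(14.8°) + j·sin(14.8°)) = 24.17 + j6.386 V
  V3 = 7.54·(cos(90.0°) + j·sin(90.0°)) = 0 + j7.54 V
  V4 = 5·(cos(90.0°) + j·sin(90.0°)) = 0 + j5 V
Step 2 — Sum components: V_total = 43.8 + j59.53 V.
Step 3 — Convert to polar: |V_total| = 73.91 V, ∠V_total = 53.7°.

V_total = 73.91∠53.7° V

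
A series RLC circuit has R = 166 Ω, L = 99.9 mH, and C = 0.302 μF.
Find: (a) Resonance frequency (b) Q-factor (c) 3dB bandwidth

Step 1 — Resonance: ω₀ = 1/√(LC) = 1/√(0.0999·3.02e-07) = 5757 rad/s.
Step 2 — f₀ = ω₀/(2π) = 916.3 Hz.
Step 3 — Series Q: Q = ω₀L/R = 5757·0.0999/166 = 3.465.
Step 4 — Bandwidth: Δω = ω₀/Q = 1662 rad/s; BW = Δω/(2π) = 264.5 Hz.

(a) f₀ = 916.3 Hz  (b) Q = 3.465  (c) BW = 264.5 Hz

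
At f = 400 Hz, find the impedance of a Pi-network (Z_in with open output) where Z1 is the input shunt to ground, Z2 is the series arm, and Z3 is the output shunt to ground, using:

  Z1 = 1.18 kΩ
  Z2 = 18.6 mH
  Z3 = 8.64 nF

Step 1 — Angular frequency: ω = 2π·f = 2π·400 = 2513 rad/s.
Step 2 — Component impedances:
  Z1: Z = R = 1180 Ω
  Z2: Z = jωL = j·2513·0.0186 = 0 + j46.75 Ω
  Z3: Z = 1/(jωC) = -j/(ω·C) = 0 - j4.605e+04 Ω
Step 3 — With open output, the series arm Z2 and the output shunt Z3 appear in series to ground: Z2 + Z3 = 0 - j4.601e+04 Ω.
Step 4 — Parallel with input shunt Z1: Z_in = Z1 || (Z2 + Z3) = 1179 - j30.25 Ω = 1180∠-1.5° Ω.

Z = 1179 - j30.25 Ω = 1180∠-1.5° Ω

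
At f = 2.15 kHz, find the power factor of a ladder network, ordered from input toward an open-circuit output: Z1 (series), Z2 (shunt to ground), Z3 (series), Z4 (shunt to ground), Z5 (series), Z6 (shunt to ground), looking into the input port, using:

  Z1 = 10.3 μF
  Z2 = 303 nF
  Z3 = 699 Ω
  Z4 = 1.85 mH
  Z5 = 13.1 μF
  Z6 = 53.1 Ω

Step 1 — Angular frequency: ω = 2π·f = 2π·2150 = 1.351e+04 rad/s.
Step 2 — Component impedances:
  Z1: Z = 1/(jωC) = -j/(ω·C) = 0 - j7.187 Ω
  Z2: Z = 1/(jωC) = -j/(ω·C) = 0 - j244.3 Ω
  Z3: Z = R = 699 Ω
  Z4: Z = jωL = j·1.351e+04·0.00185 = 0 + j24.99 Ω
  Z5: Z = 1/(jωC) = -j/(ω·C) = 0 - j5.651 Ω
  Z6: Z = R = 53.1 Ω
Step 3 — Ladder network (open output): work backward from the far end, alternating series and parallel combinations. Z_in = 76.57 - j227.4 Ω = 240∠-71.4° Ω.
Step 4 — Power factor: PF = cos(φ) = Re(Z)/|Z| = 76.566/239.96 = 0.3191.
Step 5 — Type: Im(Z) = -227.4 ⇒ leading (phase φ = -71.4°).

PF = 0.3191 (leading, φ = -71.4°)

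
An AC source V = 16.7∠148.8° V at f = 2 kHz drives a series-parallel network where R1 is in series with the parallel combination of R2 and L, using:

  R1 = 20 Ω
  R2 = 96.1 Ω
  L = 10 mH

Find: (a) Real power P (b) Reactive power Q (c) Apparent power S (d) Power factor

Step 1 — Angular frequency: ω = 2π·f = 2π·2000 = 1.257e+04 rad/s.
Step 2 — Component impedances:
  R1: Z = R = 20 Ω
  R2: Z = R = 96.1 Ω
  L: Z = jωL = j·1.257e+04·0.01 = 0 + j125.7 Ω
Step 3 — Parallel branch: R2 || L = 1/(1/R2 + 1/L) = 60.64 + j46.37 Ω.
Step 4 — Series with R1: Z_total = R1 + (R2 || L) = 80.64 + j46.37 Ω = 93.02∠29.9° Ω.
Step 5 — Source phasor: V = 16.7∠148.8° V = -14.28 + j8.651 V.
Step 6 — Current: I = V / Z = -0.08676 + j0.1572 A = 0.1795∠118.9° A.
Step 7 — Complex power: S = V·I* = 2.599 + j1.495 VA.
Step 8 — Real power: P = Re(S) = 2.599 W.
Step 9 — Reactive power: Q = Im(S) = 1.495 VAR.
Step 10 — Apparent power: |S| = 2.998 VA.
Step 11 — Power factor: PF = P/|S| = 0.8669 (lagging).

(a) P = 2.599 W  (b) Q = 1.495 VAR  (c) S = 2.998 VA  (d) PF = 0.8669 (lagging)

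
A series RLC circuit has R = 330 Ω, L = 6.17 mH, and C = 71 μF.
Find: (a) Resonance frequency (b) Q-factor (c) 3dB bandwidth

Step 1 — Resonance: ω₀ = 1/√(LC) = 1/√(0.00617·7.1e-05) = 1511 rad/s.
Step 2 — f₀ = ω₀/(2π) = 240.5 Hz.
Step 3 — Series Q: Q = ω₀L/R = 1511·0.00617/330 = 0.02825.
Step 4 — Bandwidth: Δω = ω₀/Q = 5.348e+04 rad/s; BW = Δω/(2π) = 8512 Hz.

(a) f₀ = 240.5 Hz  (b) Q = 0.02825  (c) BW = 8512 Hz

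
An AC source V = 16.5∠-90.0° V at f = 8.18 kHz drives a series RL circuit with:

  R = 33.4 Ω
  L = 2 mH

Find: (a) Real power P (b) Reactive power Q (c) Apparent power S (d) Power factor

Step 1 — Angular frequency: ω = 2π·f = 2π·8180 = 5.14e+04 rad/s.
Step 2 — Component impedances:
  R: Z = R = 33.4 Ω
  L: Z = jωL = j·5.14e+04·0.002 = 0 + j102.8 Ω
Step 3 — Series combination: Z_total = R + L = 33.4 + j102.8 Ω = 108.1∠72.0° Ω.
Step 4 — Source phasor: V = 16.5∠-90.0° V = 0 - j16.5 V.
Step 5 — Current: I = V / Z = -0.1452 - j0.04718 A = 0.1527∠-162.0° A.
Step 6 — Complex power: S = V·I* = 0.7784 + j2.396 VA.
Step 7 — Real power: P = Re(S) = 0.7784 W.
Step 8 — Reactive power: Q = Im(S) = 2.396 VAR.
Step 9 — Apparent power: |S| = 2.519 VA.
Step 10 — Power factor: PF = P/|S| = 0.309 (lagging).

(a) P = 0.7784 W  (b) Q = 2.396 VAR  (c) S = 2.519 VA  (d) PF = 0.309 (lagging)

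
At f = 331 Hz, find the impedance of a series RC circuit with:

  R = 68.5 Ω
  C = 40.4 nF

Step 1 — Angular frequency: ω = 2π·f = 2π·331 = 2080 rad/s.
Step 2 — Component impedances:
  R: Z = R = 68.5 Ω
  C: Z = 1/(jωC) = -j/(ω·C) = 0 - j1.19e+04 Ω
Step 3 — Series combination: Z_total = R + C = 68.5 - j1.19e+04 Ω = 1.19e+04∠-89.7° Ω.

Z = 68.5 - j1.19e+04 Ω = 1.19e+04∠-89.7° Ω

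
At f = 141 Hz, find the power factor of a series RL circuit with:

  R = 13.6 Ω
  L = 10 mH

Step 1 — Angular frequency: ω = 2π·f = 2π·141 = 885.9 rad/s.
Step 2 — Component impedances:
  R: Z = R = 13.6 Ω
  L: Z = jωL = j·885.9·0.01 = 0 + j8.859 Ω
Step 3 — Series combination: Z_total = R + L = 13.6 + j8.859 Ω = 16.23∠33.1° Ω.
Step 4 — Power factor: PF = cos(φ) = Re(Z)/|Z| = 13.6/16.231 = 0.8379.
Step 5 — Type: Im(Z) = 8.859 ⇒ lagging (phase φ = 33.1°).

PF = 0.8379 (lagging, φ = 33.1°)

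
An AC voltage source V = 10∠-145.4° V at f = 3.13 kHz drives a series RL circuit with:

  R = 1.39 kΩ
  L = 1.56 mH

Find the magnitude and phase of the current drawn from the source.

Step 1 — Angular frequency: ω = 2π·f = 2π·3130 = 1.967e+04 rad/s.
Step 2 — Component impedances:
  R: Z = R = 1390 Ω
  L: Z = jωL = j·1.967e+04·0.00156 = 0 + j30.68 Ω
Step 3 — Series combination: Z_total = R + L = 1390 + j30.68 Ω = 1390∠1.3° Ω.
Step 4 — Source phasor: V = 10∠-145.4° V = -8.231 - j5.678 V.
Step 5 — Ohm's law: I = V / Z_total = (-8.231 - j5.678) / (1390 + j30.68) = -0.006009 - j0.003953 A.
Step 6 — Convert to polar: |I| = 0.007192 A, ∠I = -146.7°.

I = 0.007192∠-146.7° A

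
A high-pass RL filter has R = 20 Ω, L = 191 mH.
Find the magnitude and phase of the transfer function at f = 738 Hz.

Step 1 — Angular frequency: ω = 2π·738 = 4637 rad/s.
Step 2 — Transfer function: H(jω) = jωL/(R + jωL).
Step 3 — Numerator jωL = j·885.7; denominator R + jωL = 20 + j885.7.
Step 4 — H = 0.9995 + j0.02257.
Step 5 — Magnitude: |H| = 0.9997 (-0.0 dB); phase: φ = 1.3°.

|H| = 0.9997 (-0.0 dB), φ = 1.3°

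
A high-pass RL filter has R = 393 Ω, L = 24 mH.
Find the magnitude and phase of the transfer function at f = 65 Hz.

Step 1 — Angular frequency: ω = 2π·65 = 408.4 rad/s.
Step 2 — Transfer function: H(jω) = jωL/(R + jωL).
Step 3 — Numerator jωL = j·9.802; denominator R + jωL = 393 + j9.802.
Step 4 — H = 0.0006217 + j0.02493.
Step 5 — Magnitude: |H| = 0.02493 (-32.1 dB); phase: φ = 88.6°.

|H| = 0.02493 (-32.1 dB), φ = 88.6°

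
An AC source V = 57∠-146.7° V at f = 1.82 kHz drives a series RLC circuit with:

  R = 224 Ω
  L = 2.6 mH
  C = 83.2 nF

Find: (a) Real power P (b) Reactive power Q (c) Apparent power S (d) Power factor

Step 1 — Angular frequency: ω = 2π·f = 2π·1820 = 1.144e+04 rad/s.
Step 2 — Component impedances:
  R: Z = R = 224 Ω
  L: Z = jωL = j·1.144e+04·0.0026 = 0 + j29.73 Ω
  C: Z = 1/(jωC) = -j/(ω·C) = 0 - j1051 Ω
Step 3 — Series combination: Z_total = R + L + C = 224 - j1021 Ω = 1046∠-77.6° Ω.
Step 4 — Source phasor: V = 57∠-146.7° V = -47.64 - j31.29 V.
Step 5 — Current: I = V / Z = 0.01947 - j0.05092 A = 0.05451∠-69.1° A.
Step 6 — Complex power: S = V·I* = 0.6657 - j3.035 VA.
Step 7 — Real power: P = Re(S) = 0.6657 W.
Step 8 — Reactive power: Q = Im(S) = -3.035 VAR.
Step 9 — Apparent power: |S| = 3.107 VA.
Step 10 — Power factor: PF = P/|S| = 0.2142 (leading).

(a) P = 0.6657 W  (b) Q = -3.035 VAR  (c) S = 3.107 VA  (d) PF = 0.2142 (leading)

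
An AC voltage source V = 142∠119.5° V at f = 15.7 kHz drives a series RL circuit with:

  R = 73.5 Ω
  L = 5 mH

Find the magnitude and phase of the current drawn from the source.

Step 1 — Angular frequency: ω = 2π·f = 2π·1.57e+04 = 9.865e+04 rad/s.
Step 2 — Component impedances:
  R: Z = R = 73.5 Ω
  L: Z = jωL = j·9.865e+04·0.005 = 0 + j493.2 Ω
Step 3 — Series combination: Z_total = R + L = 73.5 + j493.2 Ω = 498.7∠81.5° Ω.
Step 4 — Source phasor: V = 142∠119.5° V = -69.92 + j123.6 V.
Step 5 — Ohm's law: I = V / Z_total = (-69.92 + j123.6) / (73.5 + j493.2) = 0.2245 + j0.1752 A.
Step 6 — Convert to polar: |I| = 0.2848 A, ∠I = 38.0°.

I = 0.2848∠38.0° A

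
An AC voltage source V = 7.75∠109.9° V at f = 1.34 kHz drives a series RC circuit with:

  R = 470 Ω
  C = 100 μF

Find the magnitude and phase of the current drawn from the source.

Step 1 — Angular frequency: ω = 2π·f = 2π·1340 = 8419 rad/s.
Step 2 — Component impedances:
  R: Z = R = 470 Ω
  C: Z = 1/(jωC) = -j/(ω·C) = 0 - j1.188 Ω
Step 3 — Series combination: Z_total = R + C = 470 - j1.188 Ω = 470∠-0.1° Ω.
Step 4 — Source phasor: V = 7.75∠109.9° V = -2.638 + j7.287 V.
Step 5 — Ohm's law: I = V / Z_total = (-2.638 + j7.287) / (470 - j1.188) = -0.005652 + j0.01549 A.
Step 6 — Convert to polar: |I| = 0.01649 A, ∠I = 110.0°.

I = 0.01649∠110.0° A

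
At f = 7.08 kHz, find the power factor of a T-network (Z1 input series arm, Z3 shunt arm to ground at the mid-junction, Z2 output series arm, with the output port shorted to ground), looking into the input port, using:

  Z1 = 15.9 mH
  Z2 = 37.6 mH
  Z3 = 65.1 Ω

Step 1 — Angular frequency: ω = 2π·f = 2π·7080 = 4.448e+04 rad/s.
Step 2 — Component impedances:
  Z1: Z = jωL = j·4.448e+04·0.0159 = 0 + j707.3 Ω
  Z2: Z = jωL = j·4.448e+04·0.0376 = 0 + j1673 Ω
  Z3: Z = R = 65.1 Ω
Step 3 — With the output port shorted to ground, the output series arm Z2 runs from the junction to ground; the shunt arm Z3 also runs from the junction to ground. They appear in parallel: Z3 || Z2 = 65 + j2.53 Ω.
Step 4 — Series with input arm Z1: Z_in = Z1 + (Z3 || Z2) = 65 + j709.8 Ω = 712.8∠84.8° Ω.
Step 5 — Power factor: PF = cos(φ) = Re(Z)/|Z| = 65/712.8 = 0.09119.
Step 6 — Type: Im(Z) = 709.8 ⇒ lagging (phase φ = 84.8°).

PF = 0.09119 (lagging, φ = 84.8°)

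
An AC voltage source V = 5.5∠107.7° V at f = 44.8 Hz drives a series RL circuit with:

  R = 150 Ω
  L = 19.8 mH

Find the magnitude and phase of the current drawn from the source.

Step 1 — Angular frequency: ω = 2π·f = 2π·44.8 = 281.5 rad/s.
Step 2 — Component impedances:
  R: Z = R = 150 Ω
  L: Z = jωL = j·281.5·0.0198 = 0 + j5.573 Ω
Step 3 — Series combination: Z_total = R + L = 150 + j5.573 Ω = 150.1∠2.1° Ω.
Step 4 — Source phasor: V = 5.5∠107.7° V = -1.672 + j5.24 V.
Step 5 — Ohm's law: I = V / Z_total = (-1.672 + j5.24) / (150 + j5.573) = -0.009836 + j0.0353 A.
Step 6 — Convert to polar: |I| = 0.03664 A, ∠I = 105.6°.

I = 0.03664∠105.6° A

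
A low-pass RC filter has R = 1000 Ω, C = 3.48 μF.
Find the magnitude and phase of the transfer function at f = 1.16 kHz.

Step 1 — Angular frequency: ω = 2π·1160 = 7288 rad/s.
Step 2 — Transfer function: H(jω) = 1/(1 + jωRC).
Step 3 — Denominator: 1 + jωRC = 1 + j·7288·1000·3.48e-06 = 1 + j25.36.
Step 4 — H = 0.001552 - j0.03936.
Step 5 — Magnitude: |H| = 0.0394 (-28.1 dB); phase: φ = -87.7°.

|H| = 0.0394 (-28.1 dB), φ = -87.7°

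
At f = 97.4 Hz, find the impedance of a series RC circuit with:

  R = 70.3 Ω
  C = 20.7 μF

Step 1 — Angular frequency: ω = 2π·f = 2π·97.4 = 612 rad/s.
Step 2 — Component impedances:
  R: Z = R = 70.3 Ω
  C: Z = 1/(jωC) = -j/(ω·C) = 0 - j78.94 Ω
Step 3 — Series combination: Z_total = R + C = 70.3 - j78.94 Ω = 105.7∠-48.3° Ω.

Z = 70.3 - j78.94 Ω = 105.7∠-48.3° Ω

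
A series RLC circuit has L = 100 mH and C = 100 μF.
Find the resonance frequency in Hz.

Step 1 — Resonance condition Im(Z)=0 gives ω₀ = 1/√(LC).
Step 2 — ω₀ = 1/√(0.1·0.0001) = 316.2 rad/s.
Step 3 — f₀ = ω₀/(2π) = 50.33 Hz.

f₀ = 50.33 Hz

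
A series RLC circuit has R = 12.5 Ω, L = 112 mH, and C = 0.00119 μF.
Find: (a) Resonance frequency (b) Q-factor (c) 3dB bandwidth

Step 1 — Resonance condition Im(Z)=0 gives ω₀ = 1/√(LC).
Step 2 — ω₀ = 1/√(0.112·1.19e-09) = 8.662e+04 rad/s.
Step 3 — f₀ = ω₀/(2π) = 1.379e+04 Hz.
Step 4 — Series Q: Q = ω₀L/R = 8.662e+04·0.112/12.5 = 776.1.
Step 5 — 3dB bandwidth: Δω = ω₀/Q = 111.6 rad/s; BW = Δω/(2π) = 17.76 Hz.

(a) f₀ = 1.379e+04 Hz  (b) Q = 776.1  (c) BW = 17.76 Hz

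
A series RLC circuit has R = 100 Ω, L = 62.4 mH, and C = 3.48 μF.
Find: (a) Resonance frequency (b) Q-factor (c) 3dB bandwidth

Step 1 — Resonance: ω₀ = 1/√(LC) = 1/√(0.0624·3.48e-06) = 2146 rad/s.
Step 2 — f₀ = ω₀/(2π) = 341.5 Hz.
Step 3 — Series Q: Q = ω₀L/R = 2146·0.0624/100 = 1.339.
Step 4 — Bandwidth: Δω = ω₀/Q = 1603 rad/s; BW = Δω/(2π) = 255.1 Hz.

(a) f₀ = 341.5 Hz  (b) Q = 1.339  (c) BW = 255.1 Hz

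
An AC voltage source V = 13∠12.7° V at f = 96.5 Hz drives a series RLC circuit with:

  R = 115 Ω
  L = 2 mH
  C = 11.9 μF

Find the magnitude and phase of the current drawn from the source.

Step 1 — Angular frequency: ω = 2π·f = 2π·96.5 = 606.3 rad/s.
Step 2 — Component impedances:
  R: Z = R = 115 Ω
  L: Z = jωL = j·606.3·0.002 = 0 + j1.213 Ω
  C: Z = 1/(jωC) = -j/(ω·C) = 0 - j138.6 Ω
Step 3 — Series combination: Z_total = R + L + C = 115 - j137.4 Ω = 179.2∠-50.1° Ω.
Step 4 — Source phasor: V = 13∠12.7° V = 12.68 + j2.858 V.
Step 5 — Ohm's law: I = V / Z_total = (12.68 + j2.858) / (115 - j137.4) = 0.0332 + j0.06452 A.
Step 6 — Convert to polar: |I| = 0.07256 A, ∠I = 62.8°.

I = 0.07256∠62.8° A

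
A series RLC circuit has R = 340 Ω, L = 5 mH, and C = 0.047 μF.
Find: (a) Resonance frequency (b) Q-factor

Step 1 — Resonance condition Im(Z)=0 gives ω₀ = 1/√(LC).
Step 2 — ω₀ = 1/√(0.005·4.7e-08) = 6.523e+04 rad/s.
Step 3 — f₀ = ω₀/(2π) = 1.038e+04 Hz.
Step 4 — Series Q: Q = ω₀L/R = 6.523e+04·0.005/340 = 0.9593.

(a) f₀ = 1.038e+04 Hz  (b) Q = 0.9593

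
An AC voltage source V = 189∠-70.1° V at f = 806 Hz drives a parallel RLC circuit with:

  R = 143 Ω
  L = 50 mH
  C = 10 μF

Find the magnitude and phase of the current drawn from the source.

Step 1 — Angular frequency: ω = 2π·f = 2π·806 = 5064 rad/s.
Step 2 — Component impedances:
  R: Z = R = 143 Ω
  L: Z = jωL = j·5064·0.05 = 0 + j253.2 Ω
  C: Z = 1/(jωC) = -j/(ω·C) = 0 - j19.75 Ω
Step 3 — Parallel combination: 1/Z_total = 1/R + 1/L + 1/C; Z_total = 3.137 - j20.95 Ω = 21.18∠-81.5° Ω.
Step 4 — Source phasor: V = 189∠-70.1° V = 64.33 - j177.7 V.
Step 5 — Ohm's law: I = V / Z_total = (64.33 - j177.7) / (3.137 - j20.95) = 8.748 + j1.761 A.
Step 6 — Convert to polar: |I| = 8.923 A, ∠I = 11.4°.

I = 8.923∠11.4° A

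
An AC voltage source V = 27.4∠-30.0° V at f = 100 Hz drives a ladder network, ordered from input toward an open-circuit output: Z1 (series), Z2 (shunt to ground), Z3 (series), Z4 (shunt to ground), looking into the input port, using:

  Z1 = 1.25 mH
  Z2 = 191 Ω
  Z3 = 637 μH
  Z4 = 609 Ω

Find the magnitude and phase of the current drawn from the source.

Step 1 — Angular frequency: ω = 2π·f = 2π·100 = 628.3 rad/s.
Step 2 — Component impedances:
  Z1: Z = jωL = j·628.3·0.00125 = 0 + j0.7854 Ω
  Z2: Z = R = 191 Ω
  Z3: Z = jωL = j·628.3·0.000637 = 0 + j0.4002 Ω
  Z4: Z = R = 609 Ω
Step 3 — Ladder network (open output): work backward from the far end, alternating series and parallel combinations. Z_in = 145.4 + j0.8082 Ω = 145.4∠0.3° Ω.
Step 4 — Source phasor: V = 27.4∠-30.0° V = 23.73 - j13.7 V.
Step 5 — Ohm's law: I = V / Z_total = (23.73 - j13.7) / (145.4 + j0.8082) = 0.1627 - j0.09513 A.
Step 6 — Convert to polar: |I| = 0.1884 A, ∠I = -30.3°.

I = 0.1884∠-30.3° A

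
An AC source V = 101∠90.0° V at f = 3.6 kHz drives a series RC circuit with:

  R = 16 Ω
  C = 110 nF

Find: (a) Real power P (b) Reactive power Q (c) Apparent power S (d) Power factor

Step 1 — Angular frequency: ω = 2π·f = 2π·3600 = 2.262e+04 rad/s.
Step 2 — Component impedances:
  R: Z = R = 16 Ω
  C: Z = 1/(jωC) = -j/(ω·C) = 0 - j401.9 Ω
Step 3 — Series combination: Z_total = R + C = 16 - j401.9 Ω = 402.2∠-87.7° Ω.
Step 4 — Source phasor: V = 101∠90.0° V = 0 + j101 V.
Step 5 — Current: I = V / Z = -0.2509 + j0.009989 A = 0.2511∠177.7° A.
Step 6 — Complex power: S = V·I* = 1.009 - j25.34 VA.
Step 7 — Real power: P = Re(S) = 1.009 W.
Step 8 — Reactive power: Q = Im(S) = -25.34 VAR.
Step 9 — Apparent power: |S| = 25.36 VA.
Step 10 — Power factor: PF = P/|S| = 0.03978 (leading).

(a) P = 1.009 W  (b) Q = -25.34 VAR  (c) S = 25.36 VA  (d) PF = 0.03978 (leading)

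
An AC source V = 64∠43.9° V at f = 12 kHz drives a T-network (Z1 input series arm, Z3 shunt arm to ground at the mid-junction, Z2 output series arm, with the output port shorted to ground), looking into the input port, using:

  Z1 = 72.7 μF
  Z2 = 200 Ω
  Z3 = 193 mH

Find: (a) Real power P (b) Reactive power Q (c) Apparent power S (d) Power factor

Step 1 — Angular frequency: ω = 2π·f = 2π·1.2e+04 = 7.54e+04 rad/s.
Step 2 — Component impedances:
  Z1: Z = 1/(jωC) = -j/(ω·C) = 0 - j0.1824 Ω
  Z2: Z = R = 200 Ω
  Z3: Z = jωL = j·7.54e+04·0.193 = 0 + j1.455e+04 Ω
Step 3 — With the output port shorted to ground, the output series arm Z2 runs from the junction to ground; the shunt arm Z3 also runs from the junction to ground. They appear in parallel: Z3 || Z2 = 200 + j2.748 Ω.
Step 4 — Series with input arm Z1: Z_in = Z1 + (Z3 || Z2) = 200 + j2.566 Ω = 200∠0.7° Ω.
Step 5 — Source phasor: V = 64∠43.9° V = 46.12 + j44.38 V.
Step 6 — Current: I = V / Z = 0.2334 + j0.2189 A = 0.32∠43.2° A.
Step 7 — Complex power: S = V·I* = 20.48 + j0.2628 VA.
Step 8 — Real power: P = Re(S) = 20.48 W.
Step 9 — Reactive power: Q = Im(S) = 0.2628 VAR.
Step 10 — Apparent power: |S| = 20.48 VA.
Step 11 — Power factor: PF = P/|S| = 0.9999 (lagging).

(a) P = 20.48 W  (b) Q = 0.2628 VAR  (c) S = 20.48 VA  (d) PF = 0.9999 (lagging)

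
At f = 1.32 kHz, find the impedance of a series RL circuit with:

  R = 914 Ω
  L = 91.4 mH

Step 1 — Angular frequency: ω = 2π·f = 2π·1320 = 8294 rad/s.
Step 2 — Component impedances:
  R: Z = R = 914 Ω
  L: Z = jωL = j·8294·0.0914 = 0 + j758.1 Ω
Step 3 — Series combination: Z_total = R + L = 914 + j758.1 Ω = 1187∠39.7° Ω.

Z = 914 + j758.1 Ω = 1187∠39.7° Ω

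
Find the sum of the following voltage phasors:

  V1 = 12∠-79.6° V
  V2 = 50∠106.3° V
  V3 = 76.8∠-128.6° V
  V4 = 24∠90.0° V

Step 1 — Convert each phasor to rectangular form:
  V1 = 12·(cos(-79.6°) + j·sin(-79.6°)) = 2.166 - j11.8 V
  V2 = 50·(cos(106.3°) + j·sin(106.3°)) = -14.03 + j47.99 V
  V3 = 76.8·(cos(-128.6°) + j·sin(-128.6°)) = -47.91 - j60.02 V
  V4 = 24·(cos(90.0°) + j·sin(90.0°)) = 0 + j24 V
Step 2 — Sum components: V_total = -59.78 + j0.1666 V.
Step 3 — Convert to polar: |V_total| = 59.78 V, ∠V_total = 179.8°.

V_total = 59.78∠179.8° V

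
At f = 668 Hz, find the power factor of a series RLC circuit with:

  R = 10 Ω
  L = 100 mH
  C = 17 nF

Step 1 — Angular frequency: ω = 2π·f = 2π·668 = 4197 rad/s.
Step 2 — Component impedances:
  R: Z = R = 10 Ω
  L: Z = jωL = j·4197·0.1 = 0 + j419.7 Ω
  C: Z = 1/(jωC) = -j/(ω·C) = 0 - j1.402e+04 Ω
Step 3 — Series combination: Z_total = R + L + C = 10 - j1.36e+04 Ω = 1.36e+04∠-90.0° Ω.
Step 4 — Power factor: PF = cos(φ) = Re(Z)/|Z| = 10/13595.3 = 0.0007355.
Step 5 — Type: Im(Z) = -1.36e+04 ⇒ leading (phase φ = -90.0°).

PF = 0.0007355 (leading, φ = -90.0°)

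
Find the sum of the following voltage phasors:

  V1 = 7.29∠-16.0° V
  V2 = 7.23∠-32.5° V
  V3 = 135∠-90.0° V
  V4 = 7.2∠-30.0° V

Step 1 — Convert each phasor to rectangular form:
  V1 = 7.29·(cos(-16.0°) + j·sin(-16.0°)) = 7.008 - j2.009 V
  V2 = 7.23·(cos(-32.5°) + j·sin(-32.5°)) = 6.098 - j3.885 V
  V3 = 135·(cos(-90.0°) + j·sin(-90.0°)) = 0 - j135 V
  V4 = 7.2·(cos(-30.0°) + j·sin(-30.0°)) = 6.235 - j3.6 V
Step 2 — Sum components: V_total = 19.34 - j144.5 V.
Step 3 — Convert to polar: |V_total| = 145.8 V, ∠V_total = -82.4°.

V_total = 145.8∠-82.4° V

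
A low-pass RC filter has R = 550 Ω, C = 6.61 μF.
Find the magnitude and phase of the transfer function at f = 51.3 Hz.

Step 1 — Angular frequency: ω = 2π·51.3 = 322.3 rad/s.
Step 2 — Transfer function: H(jω) = 1/(1 + jωRC).
Step 3 — Denominator: 1 + jωRC = 1 + j·322.3·550·6.61e-06 = 1 + j1.172.
Step 4 — H = 0.4214 - j0.4938.
Step 5 — Magnitude: |H| = 0.6491 (-3.8 dB); phase: φ = -49.5°.

|H| = 0.6491 (-3.8 dB), φ = -49.5°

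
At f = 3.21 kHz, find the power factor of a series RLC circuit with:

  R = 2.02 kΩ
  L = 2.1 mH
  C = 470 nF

Step 1 — Angular frequency: ω = 2π·f = 2π·3210 = 2.017e+04 rad/s.
Step 2 — Component impedances:
  R: Z = R = 2020 Ω
  L: Z = jωL = j·2.017e+04·0.0021 = 0 + j42.35 Ω
  C: Z = 1/(jωC) = -j/(ω·C) = 0 - j105.5 Ω
Step 3 — Series combination: Z_total = R + L + C = 2020 - j63.14 Ω = 2021∠-1.8° Ω.
Step 4 — Power factor: PF = cos(φ) = Re(Z)/|Z| = 2020/2021 = 0.9995.
Step 5 — Type: Im(Z) = -63.14 ⇒ leading (phase φ = -1.8°).

PF = 0.9995 (leading, φ = -1.8°)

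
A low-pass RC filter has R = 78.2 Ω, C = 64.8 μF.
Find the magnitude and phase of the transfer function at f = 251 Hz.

Step 1 — Angular frequency: ω = 2π·251 = 1577 rad/s.
Step 2 — Transfer function: H(jω) = 1/(1 + jωRC).
Step 3 — Denominator: 1 + jωRC = 1 + j·1577·78.2·6.48e-05 = 1 + j7.992.
Step 4 — H = 0.01542 - j0.1232.
Step 5 — Magnitude: |H| = 0.1242 (-18.1 dB); phase: φ = -82.9°.

|H| = 0.1242 (-18.1 dB), φ = -82.9°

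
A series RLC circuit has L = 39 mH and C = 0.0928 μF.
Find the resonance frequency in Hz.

Step 1 — Resonance condition Im(Z)=0 gives ω₀ = 1/√(LC).
Step 2 — ω₀ = 1/√(0.039·9.28e-08) = 1.662e+04 rad/s.
Step 3 — f₀ = ω₀/(2π) = 2646 Hz.

f₀ = 2646 Hz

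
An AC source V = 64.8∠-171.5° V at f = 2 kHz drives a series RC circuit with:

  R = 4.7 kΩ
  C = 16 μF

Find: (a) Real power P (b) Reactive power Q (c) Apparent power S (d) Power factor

Step 1 — Angular frequency: ω = 2π·f = 2π·2000 = 1.257e+04 rad/s.
Step 2 — Component impedances:
  R: Z = R = 4700 Ω
  C: Z = 1/(jωC) = -j/(ω·C) = 0 - j4.974 Ω
Step 3 — Series combination: Z_total = R + C = 4700 - j4.974 Ω = 4700∠-0.1° Ω.
Step 4 — Source phasor: V = 64.8∠-171.5° V = -64.09 - j9.578 V.
Step 5 — Current: I = V / Z = -0.01363 - j0.002052 A = 0.01379∠-171.4° A.
Step 6 — Complex power: S = V·I* = 0.8934 - j0.0009454 VA.
Step 7 — Real power: P = Re(S) = 0.8934 W.
Step 8 — Reactive power: Q = Im(S) = -0.0009454 VAR.
Step 9 — Apparent power: |S| = 0.8934 VA.
Step 10 — Power factor: PF = P/|S| = 1 (leading).

(a) P = 0.8934 W  (b) Q = -0.0009454 VAR  (c) S = 0.8934 VA  (d) PF = 1 (leading)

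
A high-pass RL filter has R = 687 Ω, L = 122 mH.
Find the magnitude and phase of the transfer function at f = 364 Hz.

Step 1 — Angular frequency: ω = 2π·364 = 2287 rad/s.
Step 2 — Transfer function: H(jω) = jωL/(R + jωL).
Step 3 — Numerator jωL = j·279; denominator R + jωL = 687 + j279.
Step 4 — H = 0.1416 + j0.3486.
Step 5 — Magnitude: |H| = 0.3763 (-8.5 dB); phase: φ = 67.9°.

|H| = 0.3763 (-8.5 dB), φ = 67.9°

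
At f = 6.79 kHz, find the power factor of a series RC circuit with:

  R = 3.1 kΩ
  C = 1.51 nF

Step 1 — Angular frequency: ω = 2π·f = 2π·6790 = 4.266e+04 rad/s.
Step 2 — Component impedances:
  R: Z = R = 3100 Ω
  C: Z = 1/(jωC) = -j/(ω·C) = 0 - j1.552e+04 Ω
Step 3 — Series combination: Z_total = R + C = 3100 - j1.552e+04 Ω = 1.583e+04∠-78.7° Ω.
Step 4 — Power factor: PF = cos(φ) = Re(Z)/|Z| = 3100/1.583e+04 = 0.1958.
Step 5 — Type: Im(Z) = -1.552e+04 ⇒ leading (phase φ = -78.7°).

PF = 0.1958 (leading, φ = -78.7°)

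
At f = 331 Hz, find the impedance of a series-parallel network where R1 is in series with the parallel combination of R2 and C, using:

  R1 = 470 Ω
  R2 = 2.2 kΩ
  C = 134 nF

Step 1 — Angular frequency: ω = 2π·f = 2π·331 = 2080 rad/s.
Step 2 — Component impedances:
  R1: Z = R = 470 Ω
  R2: Z = R = 2200 Ω
  C: Z = 1/(jωC) = -j/(ω·C) = 0 - j3588 Ω
Step 3 — Parallel branch: R2 || C = 1/(1/R2 + 1/C) = 1599 - j980.3 Ω.
Step 4 — Series with R1: Z_total = R1 + (R2 || C) = 2069 - j980.3 Ω = 2289∠-25.4° Ω.

Z = 2069 - j980.3 Ω = 2289∠-25.4° Ω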